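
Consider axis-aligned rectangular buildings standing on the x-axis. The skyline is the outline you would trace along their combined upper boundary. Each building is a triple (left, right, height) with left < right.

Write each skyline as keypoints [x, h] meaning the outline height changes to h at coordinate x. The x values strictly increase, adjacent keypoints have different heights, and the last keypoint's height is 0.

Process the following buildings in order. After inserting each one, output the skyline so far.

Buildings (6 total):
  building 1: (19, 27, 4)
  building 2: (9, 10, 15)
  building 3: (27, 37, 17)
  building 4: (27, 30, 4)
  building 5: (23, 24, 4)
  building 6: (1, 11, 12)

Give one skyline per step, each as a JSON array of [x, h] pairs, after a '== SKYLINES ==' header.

== SKYLINES ==
[[19,4],[27,0]]
[[9,15],[10,0],[19,4],[27,0]]
[[9,15],[10,0],[19,4],[27,17],[37,0]]
[[9,15],[10,0],[19,4],[27,17],[37,0]]
[[9,15],[10,0],[19,4],[27,17],[37,0]]
[[1,12],[9,15],[10,12],[11,0],[19,4],[27,17],[37,0]]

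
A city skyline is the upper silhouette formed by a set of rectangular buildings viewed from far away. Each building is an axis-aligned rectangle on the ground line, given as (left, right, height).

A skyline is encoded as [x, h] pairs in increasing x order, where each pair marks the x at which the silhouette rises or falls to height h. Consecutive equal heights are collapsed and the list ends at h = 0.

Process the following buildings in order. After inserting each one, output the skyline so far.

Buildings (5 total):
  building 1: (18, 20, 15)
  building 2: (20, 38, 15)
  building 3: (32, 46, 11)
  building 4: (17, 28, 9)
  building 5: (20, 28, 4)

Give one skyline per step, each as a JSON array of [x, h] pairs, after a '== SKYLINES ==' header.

== SKYLINES ==
[[18,15],[20,0]]
[[18,15],[38,0]]
[[18,15],[38,11],[46,0]]
[[17,9],[18,15],[38,11],[46,0]]
[[17,9],[18,15],[38,11],[46,0]]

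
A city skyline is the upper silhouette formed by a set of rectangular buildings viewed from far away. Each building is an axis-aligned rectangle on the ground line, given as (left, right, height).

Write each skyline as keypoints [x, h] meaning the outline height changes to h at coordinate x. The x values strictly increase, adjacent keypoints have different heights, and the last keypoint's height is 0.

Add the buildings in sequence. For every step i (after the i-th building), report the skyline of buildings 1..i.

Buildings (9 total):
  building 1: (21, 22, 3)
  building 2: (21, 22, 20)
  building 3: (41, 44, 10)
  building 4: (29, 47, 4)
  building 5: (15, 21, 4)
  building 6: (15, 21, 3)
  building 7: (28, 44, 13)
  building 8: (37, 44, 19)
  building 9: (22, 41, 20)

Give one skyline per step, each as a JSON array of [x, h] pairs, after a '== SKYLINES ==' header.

== SKYLINES ==
[[21,3],[22,0]]
[[21,20],[22,0]]
[[21,20],[22,0],[41,10],[44,0]]
[[21,20],[22,0],[29,4],[41,10],[44,4],[47,0]]
[[15,4],[21,20],[22,0],[29,4],[41,10],[44,4],[47,0]]
[[15,4],[21,20],[22,0],[29,4],[41,10],[44,4],[47,0]]
[[15,4],[21,20],[22,0],[28,13],[44,4],[47,0]]
[[15,4],[21,20],[22,0],[28,13],[37,19],[44,4],[47,0]]
[[15,4],[21,20],[41,19],[44,4],[47,0]]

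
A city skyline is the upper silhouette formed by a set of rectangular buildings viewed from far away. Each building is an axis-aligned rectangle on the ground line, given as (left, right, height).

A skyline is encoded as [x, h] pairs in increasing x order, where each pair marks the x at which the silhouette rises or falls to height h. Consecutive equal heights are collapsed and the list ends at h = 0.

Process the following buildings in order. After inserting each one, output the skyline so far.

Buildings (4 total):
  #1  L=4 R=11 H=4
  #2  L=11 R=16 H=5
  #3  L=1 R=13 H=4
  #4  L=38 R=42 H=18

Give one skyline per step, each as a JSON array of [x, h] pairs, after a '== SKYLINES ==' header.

== SKYLINES ==
[[4,4],[11,0]]
[[4,4],[11,5],[16,0]]
[[1,4],[11,5],[16,0]]
[[1,4],[11,5],[16,0],[38,18],[42,0]]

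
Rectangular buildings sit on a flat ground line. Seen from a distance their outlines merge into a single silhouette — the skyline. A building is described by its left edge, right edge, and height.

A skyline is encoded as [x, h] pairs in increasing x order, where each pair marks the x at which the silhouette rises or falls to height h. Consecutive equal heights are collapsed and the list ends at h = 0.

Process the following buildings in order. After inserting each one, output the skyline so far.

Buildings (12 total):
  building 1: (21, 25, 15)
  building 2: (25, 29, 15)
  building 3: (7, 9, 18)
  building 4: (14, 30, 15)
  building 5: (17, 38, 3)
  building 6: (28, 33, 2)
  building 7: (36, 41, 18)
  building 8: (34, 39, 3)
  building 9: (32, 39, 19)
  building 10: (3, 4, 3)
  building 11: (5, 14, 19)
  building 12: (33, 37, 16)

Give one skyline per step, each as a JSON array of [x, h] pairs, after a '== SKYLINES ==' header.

== SKYLINES ==
[[21,15],[25,0]]
[[21,15],[29,0]]
[[7,18],[9,0],[21,15],[29,0]]
[[7,18],[9,0],[14,15],[30,0]]
[[7,18],[9,0],[14,15],[30,3],[38,0]]
[[7,18],[9,0],[14,15],[30,3],[38,0]]
[[7,18],[9,0],[14,15],[30,3],[36,18],[41,0]]
[[7,18],[9,0],[14,15],[30,3],[36,18],[41,0]]
[[7,18],[9,0],[14,15],[30,3],[32,19],[39,18],[41,0]]
[[3,3],[4,0],[7,18],[9,0],[14,15],[30,3],[32,19],[39,18],[41,0]]
[[3,3],[4,0],[5,19],[14,15],[30,3],[32,19],[39,18],[41,0]]
[[3,3],[4,0],[5,19],[14,15],[30,3],[32,19],[39,18],[41,0]]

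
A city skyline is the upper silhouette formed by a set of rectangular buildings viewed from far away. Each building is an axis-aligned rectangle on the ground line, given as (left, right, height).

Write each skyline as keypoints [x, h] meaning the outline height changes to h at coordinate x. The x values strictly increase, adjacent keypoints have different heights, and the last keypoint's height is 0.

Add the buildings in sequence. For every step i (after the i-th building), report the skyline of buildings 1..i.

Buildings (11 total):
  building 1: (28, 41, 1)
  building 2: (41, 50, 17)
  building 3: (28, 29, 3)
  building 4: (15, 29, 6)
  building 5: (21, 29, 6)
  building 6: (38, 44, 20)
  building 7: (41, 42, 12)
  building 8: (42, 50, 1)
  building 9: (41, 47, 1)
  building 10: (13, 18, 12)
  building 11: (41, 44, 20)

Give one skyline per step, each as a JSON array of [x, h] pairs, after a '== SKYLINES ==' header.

== SKYLINES ==
[[28,1],[41,0]]
[[28,1],[41,17],[50,0]]
[[28,3],[29,1],[41,17],[50,0]]
[[15,6],[29,1],[41,17],[50,0]]
[[15,6],[29,1],[41,17],[50,0]]
[[15,6],[29,1],[38,20],[44,17],[50,0]]
[[15,6],[29,1],[38,20],[44,17],[50,0]]
[[15,6],[29,1],[38,20],[44,17],[50,0]]
[[15,6],[29,1],[38,20],[44,17],[50,0]]
[[13,12],[18,6],[29,1],[38,20],[44,17],[50,0]]
[[13,12],[18,6],[29,1],[38,20],[44,17],[50,0]]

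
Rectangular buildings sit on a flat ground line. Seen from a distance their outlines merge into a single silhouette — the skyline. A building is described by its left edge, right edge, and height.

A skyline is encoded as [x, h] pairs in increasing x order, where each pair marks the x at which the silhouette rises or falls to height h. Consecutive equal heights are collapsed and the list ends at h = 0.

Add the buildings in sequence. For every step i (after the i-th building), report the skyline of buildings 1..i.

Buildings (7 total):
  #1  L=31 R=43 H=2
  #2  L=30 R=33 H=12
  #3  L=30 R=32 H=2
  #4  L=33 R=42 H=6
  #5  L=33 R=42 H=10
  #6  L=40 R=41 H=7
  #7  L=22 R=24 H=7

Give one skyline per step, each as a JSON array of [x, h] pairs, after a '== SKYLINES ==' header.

== SKYLINES ==
[[31,2],[43,0]]
[[30,12],[33,2],[43,0]]
[[30,12],[33,2],[43,0]]
[[30,12],[33,6],[42,2],[43,0]]
[[30,12],[33,10],[42,2],[43,0]]
[[30,12],[33,10],[42,2],[43,0]]
[[22,7],[24,0],[30,12],[33,10],[42,2],[43,0]]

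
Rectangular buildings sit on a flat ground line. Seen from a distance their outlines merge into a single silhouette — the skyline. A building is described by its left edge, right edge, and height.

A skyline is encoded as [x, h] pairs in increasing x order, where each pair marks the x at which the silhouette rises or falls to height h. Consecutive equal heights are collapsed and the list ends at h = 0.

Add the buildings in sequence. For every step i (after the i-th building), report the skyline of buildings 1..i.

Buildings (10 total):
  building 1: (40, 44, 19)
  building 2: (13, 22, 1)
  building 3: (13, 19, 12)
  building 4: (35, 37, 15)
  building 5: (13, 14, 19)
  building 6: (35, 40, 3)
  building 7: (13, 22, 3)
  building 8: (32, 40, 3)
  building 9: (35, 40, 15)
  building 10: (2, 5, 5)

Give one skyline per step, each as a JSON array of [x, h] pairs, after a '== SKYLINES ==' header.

== SKYLINES ==
[[40,19],[44,0]]
[[13,1],[22,0],[40,19],[44,0]]
[[13,12],[19,1],[22,0],[40,19],[44,0]]
[[13,12],[19,1],[22,0],[35,15],[37,0],[40,19],[44,0]]
[[13,19],[14,12],[19,1],[22,0],[35,15],[37,0],[40,19],[44,0]]
[[13,19],[14,12],[19,1],[22,0],[35,15],[37,3],[40,19],[44,0]]
[[13,19],[14,12],[19,3],[22,0],[35,15],[37,3],[40,19],[44,0]]
[[13,19],[14,12],[19,3],[22,0],[32,3],[35,15],[37,3],[40,19],[44,0]]
[[13,19],[14,12],[19,3],[22,0],[32,3],[35,15],[40,19],[44,0]]
[[2,5],[5,0],[13,19],[14,12],[19,3],[22,0],[32,3],[35,15],[40,19],[44,0]]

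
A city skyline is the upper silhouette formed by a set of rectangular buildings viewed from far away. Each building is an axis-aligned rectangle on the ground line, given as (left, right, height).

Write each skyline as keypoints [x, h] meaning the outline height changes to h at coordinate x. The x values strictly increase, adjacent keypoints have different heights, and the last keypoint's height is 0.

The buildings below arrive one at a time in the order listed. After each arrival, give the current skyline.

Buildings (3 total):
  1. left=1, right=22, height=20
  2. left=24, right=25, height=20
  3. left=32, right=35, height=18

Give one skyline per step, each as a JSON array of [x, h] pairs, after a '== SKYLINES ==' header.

== SKYLINES ==
[[1,20],[22,0]]
[[1,20],[22,0],[24,20],[25,0]]
[[1,20],[22,0],[24,20],[25,0],[32,18],[35,0]]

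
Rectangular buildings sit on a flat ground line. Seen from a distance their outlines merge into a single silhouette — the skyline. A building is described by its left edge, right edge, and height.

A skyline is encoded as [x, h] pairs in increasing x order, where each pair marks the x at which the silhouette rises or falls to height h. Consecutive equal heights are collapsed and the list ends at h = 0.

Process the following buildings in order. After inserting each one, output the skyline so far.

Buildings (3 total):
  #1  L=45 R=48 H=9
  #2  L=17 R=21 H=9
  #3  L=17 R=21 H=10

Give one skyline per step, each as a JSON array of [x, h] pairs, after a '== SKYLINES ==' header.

== SKYLINES ==
[[45,9],[48,0]]
[[17,9],[21,0],[45,9],[48,0]]
[[17,10],[21,0],[45,9],[48,0]]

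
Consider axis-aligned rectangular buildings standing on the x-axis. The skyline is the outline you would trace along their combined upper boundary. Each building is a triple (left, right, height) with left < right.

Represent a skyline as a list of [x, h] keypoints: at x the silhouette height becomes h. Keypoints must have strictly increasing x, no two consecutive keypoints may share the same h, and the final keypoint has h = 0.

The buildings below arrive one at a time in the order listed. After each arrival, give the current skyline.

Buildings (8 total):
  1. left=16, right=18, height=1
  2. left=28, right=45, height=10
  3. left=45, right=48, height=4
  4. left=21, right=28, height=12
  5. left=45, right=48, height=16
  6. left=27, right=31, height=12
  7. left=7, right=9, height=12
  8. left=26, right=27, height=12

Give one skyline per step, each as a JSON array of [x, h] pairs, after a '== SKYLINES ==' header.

== SKYLINES ==
[[16,1],[18,0]]
[[16,1],[18,0],[28,10],[45,0]]
[[16,1],[18,0],[28,10],[45,4],[48,0]]
[[16,1],[18,0],[21,12],[28,10],[45,4],[48,0]]
[[16,1],[18,0],[21,12],[28,10],[45,16],[48,0]]
[[16,1],[18,0],[21,12],[31,10],[45,16],[48,0]]
[[7,12],[9,0],[16,1],[18,0],[21,12],[31,10],[45,16],[48,0]]
[[7,12],[9,0],[16,1],[18,0],[21,12],[31,10],[45,16],[48,0]]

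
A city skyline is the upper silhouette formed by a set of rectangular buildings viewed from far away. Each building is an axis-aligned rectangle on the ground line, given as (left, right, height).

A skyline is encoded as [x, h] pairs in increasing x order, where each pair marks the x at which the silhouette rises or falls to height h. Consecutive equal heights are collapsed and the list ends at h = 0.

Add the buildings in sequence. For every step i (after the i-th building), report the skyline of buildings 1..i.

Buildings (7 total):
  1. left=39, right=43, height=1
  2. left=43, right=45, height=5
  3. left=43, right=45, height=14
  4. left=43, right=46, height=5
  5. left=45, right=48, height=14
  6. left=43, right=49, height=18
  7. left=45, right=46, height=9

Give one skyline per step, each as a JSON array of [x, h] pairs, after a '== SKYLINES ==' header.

== SKYLINES ==
[[39,1],[43,0]]
[[39,1],[43,5],[45,0]]
[[39,1],[43,14],[45,0]]
[[39,1],[43,14],[45,5],[46,0]]
[[39,1],[43,14],[48,0]]
[[39,1],[43,18],[49,0]]
[[39,1],[43,18],[49,0]]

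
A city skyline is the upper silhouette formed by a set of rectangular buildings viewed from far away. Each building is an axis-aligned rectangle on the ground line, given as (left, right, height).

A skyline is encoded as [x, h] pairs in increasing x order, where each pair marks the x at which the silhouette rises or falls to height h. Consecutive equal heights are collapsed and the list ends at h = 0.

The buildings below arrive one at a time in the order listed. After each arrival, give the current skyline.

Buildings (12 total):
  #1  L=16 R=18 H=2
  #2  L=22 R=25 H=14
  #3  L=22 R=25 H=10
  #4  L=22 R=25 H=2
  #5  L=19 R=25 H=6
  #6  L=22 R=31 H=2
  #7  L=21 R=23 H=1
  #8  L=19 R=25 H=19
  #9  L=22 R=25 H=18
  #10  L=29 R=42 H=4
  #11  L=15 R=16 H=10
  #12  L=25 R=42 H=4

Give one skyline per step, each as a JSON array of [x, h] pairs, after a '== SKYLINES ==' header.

== SKYLINES ==
[[16,2],[18,0]]
[[16,2],[18,0],[22,14],[25,0]]
[[16,2],[18,0],[22,14],[25,0]]
[[16,2],[18,0],[22,14],[25,0]]
[[16,2],[18,0],[19,6],[22,14],[25,0]]
[[16,2],[18,0],[19,6],[22,14],[25,2],[31,0]]
[[16,2],[18,0],[19,6],[22,14],[25,2],[31,0]]
[[16,2],[18,0],[19,19],[25,2],[31,0]]
[[16,2],[18,0],[19,19],[25,2],[31,0]]
[[16,2],[18,0],[19,19],[25,2],[29,4],[42,0]]
[[15,10],[16,2],[18,0],[19,19],[25,2],[29,4],[42,0]]
[[15,10],[16,2],[18,0],[19,19],[25,4],[42,0]]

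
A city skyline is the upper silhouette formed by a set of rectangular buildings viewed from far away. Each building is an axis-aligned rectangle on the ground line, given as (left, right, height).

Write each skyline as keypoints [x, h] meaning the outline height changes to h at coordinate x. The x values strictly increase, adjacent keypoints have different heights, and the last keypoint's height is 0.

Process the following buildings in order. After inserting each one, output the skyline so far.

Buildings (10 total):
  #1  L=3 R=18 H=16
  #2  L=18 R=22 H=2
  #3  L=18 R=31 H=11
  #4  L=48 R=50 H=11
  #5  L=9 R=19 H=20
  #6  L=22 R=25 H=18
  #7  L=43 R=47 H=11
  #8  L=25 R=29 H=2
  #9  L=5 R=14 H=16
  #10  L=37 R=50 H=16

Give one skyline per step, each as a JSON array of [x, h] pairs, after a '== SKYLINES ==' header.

== SKYLINES ==
[[3,16],[18,0]]
[[3,16],[18,2],[22,0]]
[[3,16],[18,11],[31,0]]
[[3,16],[18,11],[31,0],[48,11],[50,0]]
[[3,16],[9,20],[19,11],[31,0],[48,11],[50,0]]
[[3,16],[9,20],[19,11],[22,18],[25,11],[31,0],[48,11],[50,0]]
[[3,16],[9,20],[19,11],[22,18],[25,11],[31,0],[43,11],[47,0],[48,11],[50,0]]
[[3,16],[9,20],[19,11],[22,18],[25,11],[31,0],[43,11],[47,0],[48,11],[50,0]]
[[3,16],[9,20],[19,11],[22,18],[25,11],[31,0],[43,11],[47,0],[48,11],[50,0]]
[[3,16],[9,20],[19,11],[22,18],[25,11],[31,0],[37,16],[50,0]]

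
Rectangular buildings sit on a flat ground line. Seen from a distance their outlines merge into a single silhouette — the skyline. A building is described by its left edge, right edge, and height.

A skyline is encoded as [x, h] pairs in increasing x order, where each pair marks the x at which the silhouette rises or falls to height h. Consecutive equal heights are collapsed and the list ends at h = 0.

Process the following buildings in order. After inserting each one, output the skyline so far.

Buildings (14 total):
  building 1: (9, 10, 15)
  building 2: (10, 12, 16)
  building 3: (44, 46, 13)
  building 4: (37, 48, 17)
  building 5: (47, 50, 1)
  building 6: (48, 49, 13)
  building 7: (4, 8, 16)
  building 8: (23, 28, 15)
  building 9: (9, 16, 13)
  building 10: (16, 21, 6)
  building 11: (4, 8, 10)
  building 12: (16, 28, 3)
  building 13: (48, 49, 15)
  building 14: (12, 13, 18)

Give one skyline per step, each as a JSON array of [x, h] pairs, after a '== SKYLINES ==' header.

== SKYLINES ==
[[9,15],[10,0]]
[[9,15],[10,16],[12,0]]
[[9,15],[10,16],[12,0],[44,13],[46,0]]
[[9,15],[10,16],[12,0],[37,17],[48,0]]
[[9,15],[10,16],[12,0],[37,17],[48,1],[50,0]]
[[9,15],[10,16],[12,0],[37,17],[48,13],[49,1],[50,0]]
[[4,16],[8,0],[9,15],[10,16],[12,0],[37,17],[48,13],[49,1],[50,0]]
[[4,16],[8,0],[9,15],[10,16],[12,0],[23,15],[28,0],[37,17],[48,13],[49,1],[50,0]]
[[4,16],[8,0],[9,15],[10,16],[12,13],[16,0],[23,15],[28,0],[37,17],[48,13],[49,1],[50,0]]
[[4,16],[8,0],[9,15],[10,16],[12,13],[16,6],[21,0],[23,15],[28,0],[37,17],[48,13],[49,1],[50,0]]
[[4,16],[8,0],[9,15],[10,16],[12,13],[16,6],[21,0],[23,15],[28,0],[37,17],[48,13],[49,1],[50,0]]
[[4,16],[8,0],[9,15],[10,16],[12,13],[16,6],[21,3],[23,15],[28,0],[37,17],[48,13],[49,1],[50,0]]
[[4,16],[8,0],[9,15],[10,16],[12,13],[16,6],[21,3],[23,15],[28,0],[37,17],[48,15],[49,1],[50,0]]
[[4,16],[8,0],[9,15],[10,16],[12,18],[13,13],[16,6],[21,3],[23,15],[28,0],[37,17],[48,15],[49,1],[50,0]]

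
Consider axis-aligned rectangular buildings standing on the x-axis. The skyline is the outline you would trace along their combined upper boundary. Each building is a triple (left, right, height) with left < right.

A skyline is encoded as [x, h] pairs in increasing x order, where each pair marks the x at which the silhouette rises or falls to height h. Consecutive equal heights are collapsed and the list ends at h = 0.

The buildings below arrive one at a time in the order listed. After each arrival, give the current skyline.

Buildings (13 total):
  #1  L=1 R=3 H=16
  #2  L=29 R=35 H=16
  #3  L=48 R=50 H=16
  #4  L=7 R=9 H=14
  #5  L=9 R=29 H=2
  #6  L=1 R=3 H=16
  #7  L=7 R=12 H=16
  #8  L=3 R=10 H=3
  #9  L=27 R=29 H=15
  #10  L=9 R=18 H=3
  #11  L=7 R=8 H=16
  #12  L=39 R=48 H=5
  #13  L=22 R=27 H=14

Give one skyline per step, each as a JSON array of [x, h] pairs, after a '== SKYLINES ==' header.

== SKYLINES ==
[[1,16],[3,0]]
[[1,16],[3,0],[29,16],[35,0]]
[[1,16],[3,0],[29,16],[35,0],[48,16],[50,0]]
[[1,16],[3,0],[7,14],[9,0],[29,16],[35,0],[48,16],[50,0]]
[[1,16],[3,0],[7,14],[9,2],[29,16],[35,0],[48,16],[50,0]]
[[1,16],[3,0],[7,14],[9,2],[29,16],[35,0],[48,16],[50,0]]
[[1,16],[3,0],[7,16],[12,2],[29,16],[35,0],[48,16],[50,0]]
[[1,16],[3,3],[7,16],[12,2],[29,16],[35,0],[48,16],[50,0]]
[[1,16],[3,3],[7,16],[12,2],[27,15],[29,16],[35,0],[48,16],[50,0]]
[[1,16],[3,3],[7,16],[12,3],[18,2],[27,15],[29,16],[35,0],[48,16],[50,0]]
[[1,16],[3,3],[7,16],[12,3],[18,2],[27,15],[29,16],[35,0],[48,16],[50,0]]
[[1,16],[3,3],[7,16],[12,3],[18,2],[27,15],[29,16],[35,0],[39,5],[48,16],[50,0]]
[[1,16],[3,3],[7,16],[12,3],[18,2],[22,14],[27,15],[29,16],[35,0],[39,5],[48,16],[50,0]]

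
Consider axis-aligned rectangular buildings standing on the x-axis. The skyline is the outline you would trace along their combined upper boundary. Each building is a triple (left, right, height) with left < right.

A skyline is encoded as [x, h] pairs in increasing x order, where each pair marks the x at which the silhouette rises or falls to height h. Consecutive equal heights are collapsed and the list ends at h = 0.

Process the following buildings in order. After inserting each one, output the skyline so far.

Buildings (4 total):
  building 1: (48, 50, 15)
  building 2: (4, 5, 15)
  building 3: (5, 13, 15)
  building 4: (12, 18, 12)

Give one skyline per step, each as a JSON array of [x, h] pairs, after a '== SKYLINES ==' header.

== SKYLINES ==
[[48,15],[50,0]]
[[4,15],[5,0],[48,15],[50,0]]
[[4,15],[13,0],[48,15],[50,0]]
[[4,15],[13,12],[18,0],[48,15],[50,0]]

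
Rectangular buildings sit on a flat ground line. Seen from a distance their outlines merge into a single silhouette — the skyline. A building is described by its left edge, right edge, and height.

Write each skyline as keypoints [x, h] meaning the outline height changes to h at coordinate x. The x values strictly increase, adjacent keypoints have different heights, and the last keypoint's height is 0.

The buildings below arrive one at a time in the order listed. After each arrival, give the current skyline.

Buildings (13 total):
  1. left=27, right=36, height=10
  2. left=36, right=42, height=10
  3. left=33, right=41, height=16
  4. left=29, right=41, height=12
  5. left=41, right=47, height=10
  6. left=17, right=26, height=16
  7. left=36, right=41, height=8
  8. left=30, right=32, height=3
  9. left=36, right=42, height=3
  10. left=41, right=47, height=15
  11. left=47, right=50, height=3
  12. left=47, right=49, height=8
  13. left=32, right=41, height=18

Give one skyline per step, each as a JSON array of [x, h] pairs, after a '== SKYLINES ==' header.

== SKYLINES ==
[[27,10],[36,0]]
[[27,10],[42,0]]
[[27,10],[33,16],[41,10],[42,0]]
[[27,10],[29,12],[33,16],[41,10],[42,0]]
[[27,10],[29,12],[33,16],[41,10],[47,0]]
[[17,16],[26,0],[27,10],[29,12],[33,16],[41,10],[47,0]]
[[17,16],[26,0],[27,10],[29,12],[33,16],[41,10],[47,0]]
[[17,16],[26,0],[27,10],[29,12],[33,16],[41,10],[47,0]]
[[17,16],[26,0],[27,10],[29,12],[33,16],[41,10],[47,0]]
[[17,16],[26,0],[27,10],[29,12],[33,16],[41,15],[47,0]]
[[17,16],[26,0],[27,10],[29,12],[33,16],[41,15],[47,3],[50,0]]
[[17,16],[26,0],[27,10],[29,12],[33,16],[41,15],[47,8],[49,3],[50,0]]
[[17,16],[26,0],[27,10],[29,12],[32,18],[41,15],[47,8],[49,3],[50,0]]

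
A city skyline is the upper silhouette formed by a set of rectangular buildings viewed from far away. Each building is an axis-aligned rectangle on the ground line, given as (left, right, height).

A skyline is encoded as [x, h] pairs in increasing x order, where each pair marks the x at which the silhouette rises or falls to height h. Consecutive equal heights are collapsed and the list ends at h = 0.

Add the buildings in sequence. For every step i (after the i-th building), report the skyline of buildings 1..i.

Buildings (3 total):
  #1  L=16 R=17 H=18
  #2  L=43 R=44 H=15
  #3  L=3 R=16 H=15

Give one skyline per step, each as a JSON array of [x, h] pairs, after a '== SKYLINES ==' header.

== SKYLINES ==
[[16,18],[17,0]]
[[16,18],[17,0],[43,15],[44,0]]
[[3,15],[16,18],[17,0],[43,15],[44,0]]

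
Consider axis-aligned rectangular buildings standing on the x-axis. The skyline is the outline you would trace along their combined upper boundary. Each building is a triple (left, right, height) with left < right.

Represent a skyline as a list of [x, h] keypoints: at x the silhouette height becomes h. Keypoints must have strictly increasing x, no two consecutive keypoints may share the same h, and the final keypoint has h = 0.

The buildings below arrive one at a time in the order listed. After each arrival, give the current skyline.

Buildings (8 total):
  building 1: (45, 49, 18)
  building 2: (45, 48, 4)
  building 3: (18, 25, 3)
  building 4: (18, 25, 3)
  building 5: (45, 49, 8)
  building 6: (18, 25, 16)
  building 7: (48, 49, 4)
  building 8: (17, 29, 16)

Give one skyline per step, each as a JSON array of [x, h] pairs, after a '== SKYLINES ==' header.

== SKYLINES ==
[[45,18],[49,0]]
[[45,18],[49,0]]
[[18,3],[25,0],[45,18],[49,0]]
[[18,3],[25,0],[45,18],[49,0]]
[[18,3],[25,0],[45,18],[49,0]]
[[18,16],[25,0],[45,18],[49,0]]
[[18,16],[25,0],[45,18],[49,0]]
[[17,16],[29,0],[45,18],[49,0]]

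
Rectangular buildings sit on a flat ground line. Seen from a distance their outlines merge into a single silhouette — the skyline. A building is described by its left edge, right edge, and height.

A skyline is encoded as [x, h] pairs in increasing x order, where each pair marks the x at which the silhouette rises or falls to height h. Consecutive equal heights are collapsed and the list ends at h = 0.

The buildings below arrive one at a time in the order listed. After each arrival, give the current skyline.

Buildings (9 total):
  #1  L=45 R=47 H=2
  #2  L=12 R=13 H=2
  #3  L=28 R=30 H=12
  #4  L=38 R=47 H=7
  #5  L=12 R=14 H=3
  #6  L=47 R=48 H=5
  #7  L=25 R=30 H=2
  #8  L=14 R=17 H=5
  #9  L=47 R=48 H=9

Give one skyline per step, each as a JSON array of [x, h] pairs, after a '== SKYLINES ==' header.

== SKYLINES ==
[[45,2],[47,0]]
[[12,2],[13,0],[45,2],[47,0]]
[[12,2],[13,0],[28,12],[30,0],[45,2],[47,0]]
[[12,2],[13,0],[28,12],[30,0],[38,7],[47,0]]
[[12,3],[14,0],[28,12],[30,0],[38,7],[47,0]]
[[12,3],[14,0],[28,12],[30,0],[38,7],[47,5],[48,0]]
[[12,3],[14,0],[25,2],[28,12],[30,0],[38,7],[47,5],[48,0]]
[[12,3],[14,5],[17,0],[25,2],[28,12],[30,0],[38,7],[47,5],[48,0]]
[[12,3],[14,5],[17,0],[25,2],[28,12],[30,0],[38,7],[47,9],[48,0]]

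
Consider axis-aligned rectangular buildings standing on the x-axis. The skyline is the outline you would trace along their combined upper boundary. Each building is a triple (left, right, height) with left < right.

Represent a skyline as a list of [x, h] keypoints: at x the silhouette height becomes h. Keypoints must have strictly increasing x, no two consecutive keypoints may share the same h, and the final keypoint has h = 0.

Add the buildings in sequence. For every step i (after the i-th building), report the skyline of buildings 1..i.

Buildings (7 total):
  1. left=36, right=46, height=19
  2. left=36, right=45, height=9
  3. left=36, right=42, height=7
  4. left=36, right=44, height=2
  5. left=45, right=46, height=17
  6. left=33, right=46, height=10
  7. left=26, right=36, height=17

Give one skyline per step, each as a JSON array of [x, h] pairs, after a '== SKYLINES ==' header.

== SKYLINES ==
[[36,19],[46,0]]
[[36,19],[46,0]]
[[36,19],[46,0]]
[[36,19],[46,0]]
[[36,19],[46,0]]
[[33,10],[36,19],[46,0]]
[[26,17],[36,19],[46,0]]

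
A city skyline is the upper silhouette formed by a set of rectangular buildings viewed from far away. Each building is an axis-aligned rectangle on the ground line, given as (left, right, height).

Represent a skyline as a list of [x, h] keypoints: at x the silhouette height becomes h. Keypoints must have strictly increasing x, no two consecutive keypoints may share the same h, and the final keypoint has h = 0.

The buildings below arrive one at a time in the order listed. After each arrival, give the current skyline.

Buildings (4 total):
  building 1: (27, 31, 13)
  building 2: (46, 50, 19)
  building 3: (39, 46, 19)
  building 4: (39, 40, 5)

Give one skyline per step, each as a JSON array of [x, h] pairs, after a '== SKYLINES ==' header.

== SKYLINES ==
[[27,13],[31,0]]
[[27,13],[31,0],[46,19],[50,0]]
[[27,13],[31,0],[39,19],[50,0]]
[[27,13],[31,0],[39,19],[50,0]]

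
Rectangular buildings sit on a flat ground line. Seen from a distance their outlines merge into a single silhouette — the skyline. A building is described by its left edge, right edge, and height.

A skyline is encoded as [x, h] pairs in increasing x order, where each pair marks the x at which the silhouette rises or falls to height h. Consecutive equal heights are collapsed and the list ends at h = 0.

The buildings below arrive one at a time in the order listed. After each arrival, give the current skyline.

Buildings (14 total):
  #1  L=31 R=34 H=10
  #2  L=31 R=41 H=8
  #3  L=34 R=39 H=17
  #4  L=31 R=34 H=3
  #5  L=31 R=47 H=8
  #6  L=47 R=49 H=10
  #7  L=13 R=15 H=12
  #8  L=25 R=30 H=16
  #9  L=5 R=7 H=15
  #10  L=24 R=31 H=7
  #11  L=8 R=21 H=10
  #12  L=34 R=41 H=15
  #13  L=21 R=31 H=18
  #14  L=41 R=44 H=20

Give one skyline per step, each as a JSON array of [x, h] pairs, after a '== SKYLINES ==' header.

== SKYLINES ==
[[31,10],[34,0]]
[[31,10],[34,8],[41,0]]
[[31,10],[34,17],[39,8],[41,0]]
[[31,10],[34,17],[39,8],[41,0]]
[[31,10],[34,17],[39,8],[47,0]]
[[31,10],[34,17],[39,8],[47,10],[49,0]]
[[13,12],[15,0],[31,10],[34,17],[39,8],[47,10],[49,0]]
[[13,12],[15,0],[25,16],[30,0],[31,10],[34,17],[39,8],[47,10],[49,0]]
[[5,15],[7,0],[13,12],[15,0],[25,16],[30,0],[31,10],[34,17],[39,8],[47,10],[49,0]]
[[5,15],[7,0],[13,12],[15,0],[24,7],[25,16],[30,7],[31,10],[34,17],[39,8],[47,10],[49,0]]
[[5,15],[7,0],[8,10],[13,12],[15,10],[21,0],[24,7],[25,16],[30,7],[31,10],[34,17],[39,8],[47,10],[49,0]]
[[5,15],[7,0],[8,10],[13,12],[15,10],[21,0],[24,7],[25,16],[30,7],[31,10],[34,17],[39,15],[41,8],[47,10],[49,0]]
[[5,15],[7,0],[8,10],[13,12],[15,10],[21,18],[31,10],[34,17],[39,15],[41,8],[47,10],[49,0]]
[[5,15],[7,0],[8,10],[13,12],[15,10],[21,18],[31,10],[34,17],[39,15],[41,20],[44,8],[47,10],[49,0]]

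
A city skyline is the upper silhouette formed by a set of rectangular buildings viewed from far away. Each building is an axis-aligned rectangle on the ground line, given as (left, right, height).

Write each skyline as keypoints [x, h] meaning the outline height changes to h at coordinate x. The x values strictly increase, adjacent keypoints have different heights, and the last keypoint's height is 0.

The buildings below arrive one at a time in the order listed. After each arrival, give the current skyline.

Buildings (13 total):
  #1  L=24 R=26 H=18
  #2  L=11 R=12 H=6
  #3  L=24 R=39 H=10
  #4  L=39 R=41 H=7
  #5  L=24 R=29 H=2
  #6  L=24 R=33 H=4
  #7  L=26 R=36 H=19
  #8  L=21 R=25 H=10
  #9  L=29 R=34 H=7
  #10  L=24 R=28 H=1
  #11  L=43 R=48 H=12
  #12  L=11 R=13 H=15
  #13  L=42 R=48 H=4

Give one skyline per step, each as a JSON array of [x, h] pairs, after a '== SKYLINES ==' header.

== SKYLINES ==
[[24,18],[26,0]]
[[11,6],[12,0],[24,18],[26,0]]
[[11,6],[12,0],[24,18],[26,10],[39,0]]
[[11,6],[12,0],[24,18],[26,10],[39,7],[41,0]]
[[11,6],[12,0],[24,18],[26,10],[39,7],[41,0]]
[[11,6],[12,0],[24,18],[26,10],[39,7],[41,0]]
[[11,6],[12,0],[24,18],[26,19],[36,10],[39,7],[41,0]]
[[11,6],[12,0],[21,10],[24,18],[26,19],[36,10],[39,7],[41,0]]
[[11,6],[12,0],[21,10],[24,18],[26,19],[36,10],[39,7],[41,0]]
[[11,6],[12,0],[21,10],[24,18],[26,19],[36,10],[39,7],[41,0]]
[[11,6],[12,0],[21,10],[24,18],[26,19],[36,10],[39,7],[41,0],[43,12],[48,0]]
[[11,15],[13,0],[21,10],[24,18],[26,19],[36,10],[39,7],[41,0],[43,12],[48,0]]
[[11,15],[13,0],[21,10],[24,18],[26,19],[36,10],[39,7],[41,0],[42,4],[43,12],[48,0]]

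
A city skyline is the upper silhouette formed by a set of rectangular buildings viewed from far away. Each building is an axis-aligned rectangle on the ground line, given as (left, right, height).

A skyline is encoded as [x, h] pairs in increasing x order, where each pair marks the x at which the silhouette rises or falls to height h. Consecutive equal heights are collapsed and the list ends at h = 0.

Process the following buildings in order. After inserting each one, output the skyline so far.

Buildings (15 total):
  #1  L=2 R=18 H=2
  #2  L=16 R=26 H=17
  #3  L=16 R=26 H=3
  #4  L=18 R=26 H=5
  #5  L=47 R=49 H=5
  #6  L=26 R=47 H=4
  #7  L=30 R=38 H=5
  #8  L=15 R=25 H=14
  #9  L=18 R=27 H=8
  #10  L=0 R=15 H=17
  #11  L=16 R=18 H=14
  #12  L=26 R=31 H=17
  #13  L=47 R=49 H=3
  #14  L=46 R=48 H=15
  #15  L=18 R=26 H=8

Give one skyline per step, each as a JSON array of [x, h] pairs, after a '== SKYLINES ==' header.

== SKYLINES ==
[[2,2],[18,0]]
[[2,2],[16,17],[26,0]]
[[2,2],[16,17],[26,0]]
[[2,2],[16,17],[26,0]]
[[2,2],[16,17],[26,0],[47,5],[49,0]]
[[2,2],[16,17],[26,4],[47,5],[49,0]]
[[2,2],[16,17],[26,4],[30,5],[38,4],[47,5],[49,0]]
[[2,2],[15,14],[16,17],[26,4],[30,5],[38,4],[47,5],[49,0]]
[[2,2],[15,14],[16,17],[26,8],[27,4],[30,5],[38,4],[47,5],[49,0]]
[[0,17],[15,14],[16,17],[26,8],[27,4],[30,5],[38,4],[47,5],[49,0]]
[[0,17],[15,14],[16,17],[26,8],[27,4],[30,5],[38,4],[47,5],[49,0]]
[[0,17],[15,14],[16,17],[31,5],[38,4],[47,5],[49,0]]
[[0,17],[15,14],[16,17],[31,5],[38,4],[47,5],[49,0]]
[[0,17],[15,14],[16,17],[31,5],[38,4],[46,15],[48,5],[49,0]]
[[0,17],[15,14],[16,17],[31,5],[38,4],[46,15],[48,5],[49,0]]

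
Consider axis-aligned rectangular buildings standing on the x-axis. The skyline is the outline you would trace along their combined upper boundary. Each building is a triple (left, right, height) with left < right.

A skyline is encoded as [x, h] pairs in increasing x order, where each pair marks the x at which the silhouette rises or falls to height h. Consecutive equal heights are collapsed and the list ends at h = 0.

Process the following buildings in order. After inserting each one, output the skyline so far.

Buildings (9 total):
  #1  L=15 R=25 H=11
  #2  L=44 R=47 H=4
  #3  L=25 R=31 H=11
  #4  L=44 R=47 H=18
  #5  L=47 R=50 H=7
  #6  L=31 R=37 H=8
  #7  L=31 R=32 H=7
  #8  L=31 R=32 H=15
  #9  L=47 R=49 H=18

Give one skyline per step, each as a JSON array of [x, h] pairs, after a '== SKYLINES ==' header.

== SKYLINES ==
[[15,11],[25,0]]
[[15,11],[25,0],[44,4],[47,0]]
[[15,11],[31,0],[44,4],[47,0]]
[[15,11],[31,0],[44,18],[47,0]]
[[15,11],[31,0],[44,18],[47,7],[50,0]]
[[15,11],[31,8],[37,0],[44,18],[47,7],[50,0]]
[[15,11],[31,8],[37,0],[44,18],[47,7],[50,0]]
[[15,11],[31,15],[32,8],[37,0],[44,18],[47,7],[50,0]]
[[15,11],[31,15],[32,8],[37,0],[44,18],[49,7],[50,0]]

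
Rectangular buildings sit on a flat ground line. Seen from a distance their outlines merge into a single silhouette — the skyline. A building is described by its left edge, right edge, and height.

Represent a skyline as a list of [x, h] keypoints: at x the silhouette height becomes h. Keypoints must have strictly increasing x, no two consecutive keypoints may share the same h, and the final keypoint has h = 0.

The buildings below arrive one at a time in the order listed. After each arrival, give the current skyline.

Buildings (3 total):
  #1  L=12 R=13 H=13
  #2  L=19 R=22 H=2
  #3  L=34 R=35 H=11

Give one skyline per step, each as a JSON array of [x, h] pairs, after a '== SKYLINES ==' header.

== SKYLINES ==
[[12,13],[13,0]]
[[12,13],[13,0],[19,2],[22,0]]
[[12,13],[13,0],[19,2],[22,0],[34,11],[35,0]]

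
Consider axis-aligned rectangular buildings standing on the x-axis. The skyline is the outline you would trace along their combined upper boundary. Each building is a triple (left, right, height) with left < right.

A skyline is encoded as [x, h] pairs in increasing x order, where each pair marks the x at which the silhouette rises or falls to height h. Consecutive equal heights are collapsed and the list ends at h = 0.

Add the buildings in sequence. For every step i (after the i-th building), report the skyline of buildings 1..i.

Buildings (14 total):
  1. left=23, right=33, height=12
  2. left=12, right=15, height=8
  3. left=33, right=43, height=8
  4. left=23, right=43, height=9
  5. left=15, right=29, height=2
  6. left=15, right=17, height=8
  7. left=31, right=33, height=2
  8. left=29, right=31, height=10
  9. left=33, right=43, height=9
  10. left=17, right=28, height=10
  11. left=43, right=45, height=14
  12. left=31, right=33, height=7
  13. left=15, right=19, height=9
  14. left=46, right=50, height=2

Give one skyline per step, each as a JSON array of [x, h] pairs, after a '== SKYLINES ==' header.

== SKYLINES ==
[[23,12],[33,0]]
[[12,8],[15,0],[23,12],[33,0]]
[[12,8],[15,0],[23,12],[33,8],[43,0]]
[[12,8],[15,0],[23,12],[33,9],[43,0]]
[[12,8],[15,2],[23,12],[33,9],[43,0]]
[[12,8],[17,2],[23,12],[33,9],[43,0]]
[[12,8],[17,2],[23,12],[33,9],[43,0]]
[[12,8],[17,2],[23,12],[33,9],[43,0]]
[[12,8],[17,2],[23,12],[33,9],[43,0]]
[[12,8],[17,10],[23,12],[33,9],[43,0]]
[[12,8],[17,10],[23,12],[33,9],[43,14],[45,0]]
[[12,8],[17,10],[23,12],[33,9],[43,14],[45,0]]
[[12,8],[15,9],[17,10],[23,12],[33,9],[43,14],[45,0]]
[[12,8],[15,9],[17,10],[23,12],[33,9],[43,14],[45,0],[46,2],[50,0]]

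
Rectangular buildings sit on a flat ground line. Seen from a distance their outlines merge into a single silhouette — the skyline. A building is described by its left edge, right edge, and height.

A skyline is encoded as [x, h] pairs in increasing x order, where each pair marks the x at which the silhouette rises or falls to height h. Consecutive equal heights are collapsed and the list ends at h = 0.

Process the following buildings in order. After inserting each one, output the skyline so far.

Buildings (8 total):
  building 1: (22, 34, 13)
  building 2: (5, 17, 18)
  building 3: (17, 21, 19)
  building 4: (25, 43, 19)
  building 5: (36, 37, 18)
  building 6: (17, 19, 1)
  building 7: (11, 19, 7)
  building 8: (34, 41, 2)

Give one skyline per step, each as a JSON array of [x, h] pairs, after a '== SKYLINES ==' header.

== SKYLINES ==
[[22,13],[34,0]]
[[5,18],[17,0],[22,13],[34,0]]
[[5,18],[17,19],[21,0],[22,13],[34,0]]
[[5,18],[17,19],[21,0],[22,13],[25,19],[43,0]]
[[5,18],[17,19],[21,0],[22,13],[25,19],[43,0]]
[[5,18],[17,19],[21,0],[22,13],[25,19],[43,0]]
[[5,18],[17,19],[21,0],[22,13],[25,19],[43,0]]
[[5,18],[17,19],[21,0],[22,13],[25,19],[43,0]]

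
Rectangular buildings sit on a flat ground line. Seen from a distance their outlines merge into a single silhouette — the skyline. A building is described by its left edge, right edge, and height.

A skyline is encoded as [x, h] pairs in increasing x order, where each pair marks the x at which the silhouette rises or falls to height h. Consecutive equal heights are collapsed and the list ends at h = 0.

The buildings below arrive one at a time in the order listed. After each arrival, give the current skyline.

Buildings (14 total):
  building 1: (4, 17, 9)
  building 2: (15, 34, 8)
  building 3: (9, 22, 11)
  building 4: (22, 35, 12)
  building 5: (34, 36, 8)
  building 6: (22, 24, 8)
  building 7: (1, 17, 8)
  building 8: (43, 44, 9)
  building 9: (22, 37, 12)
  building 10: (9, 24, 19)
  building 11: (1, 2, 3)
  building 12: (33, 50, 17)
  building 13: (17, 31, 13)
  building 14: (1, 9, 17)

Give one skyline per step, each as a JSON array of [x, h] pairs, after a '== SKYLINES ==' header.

== SKYLINES ==
[[4,9],[17,0]]
[[4,9],[17,8],[34,0]]
[[4,9],[9,11],[22,8],[34,0]]
[[4,9],[9,11],[22,12],[35,0]]
[[4,9],[9,11],[22,12],[35,8],[36,0]]
[[4,9],[9,11],[22,12],[35,8],[36,0]]
[[1,8],[4,9],[9,11],[22,12],[35,8],[36,0]]
[[1,8],[4,9],[9,11],[22,12],[35,8],[36,0],[43,9],[44,0]]
[[1,8],[4,9],[9,11],[22,12],[37,0],[43,9],[44,0]]
[[1,8],[4,9],[9,19],[24,12],[37,0],[43,9],[44,0]]
[[1,8],[4,9],[9,19],[24,12],[37,0],[43,9],[44,0]]
[[1,8],[4,9],[9,19],[24,12],[33,17],[50,0]]
[[1,8],[4,9],[9,19],[24,13],[31,12],[33,17],[50,0]]
[[1,17],[9,19],[24,13],[31,12],[33,17],[50,0]]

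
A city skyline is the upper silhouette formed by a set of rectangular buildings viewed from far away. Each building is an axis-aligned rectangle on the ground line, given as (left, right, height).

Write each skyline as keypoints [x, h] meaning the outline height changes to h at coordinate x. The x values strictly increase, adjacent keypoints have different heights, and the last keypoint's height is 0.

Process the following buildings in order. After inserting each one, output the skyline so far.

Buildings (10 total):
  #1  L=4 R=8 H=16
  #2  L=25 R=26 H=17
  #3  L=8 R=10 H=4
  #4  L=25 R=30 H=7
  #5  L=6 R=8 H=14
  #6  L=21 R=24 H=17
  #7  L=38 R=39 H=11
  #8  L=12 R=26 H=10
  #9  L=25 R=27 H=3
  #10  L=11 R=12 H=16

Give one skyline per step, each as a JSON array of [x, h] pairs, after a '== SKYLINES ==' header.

== SKYLINES ==
[[4,16],[8,0]]
[[4,16],[8,0],[25,17],[26,0]]
[[4,16],[8,4],[10,0],[25,17],[26,0]]
[[4,16],[8,4],[10,0],[25,17],[26,7],[30,0]]
[[4,16],[8,4],[10,0],[25,17],[26,7],[30,0]]
[[4,16],[8,4],[10,0],[21,17],[24,0],[25,17],[26,7],[30,0]]
[[4,16],[8,4],[10,0],[21,17],[24,0],[25,17],[26,7],[30,0],[38,11],[39,0]]
[[4,16],[8,4],[10,0],[12,10],[21,17],[24,10],[25,17],[26,7],[30,0],[38,11],[39,0]]
[[4,16],[8,4],[10,0],[12,10],[21,17],[24,10],[25,17],[26,7],[30,0],[38,11],[39,0]]
[[4,16],[8,4],[10,0],[11,16],[12,10],[21,17],[24,10],[25,17],[26,7],[30,0],[38,11],[39,0]]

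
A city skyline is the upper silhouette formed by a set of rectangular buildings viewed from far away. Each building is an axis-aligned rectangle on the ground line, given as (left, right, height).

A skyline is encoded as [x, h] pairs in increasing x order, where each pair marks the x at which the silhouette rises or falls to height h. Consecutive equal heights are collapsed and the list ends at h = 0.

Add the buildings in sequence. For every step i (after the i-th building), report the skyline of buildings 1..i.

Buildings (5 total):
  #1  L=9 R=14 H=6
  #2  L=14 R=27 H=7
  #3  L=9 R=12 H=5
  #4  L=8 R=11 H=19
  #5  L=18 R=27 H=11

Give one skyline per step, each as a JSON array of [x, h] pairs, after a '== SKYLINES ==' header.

== SKYLINES ==
[[9,6],[14,0]]
[[9,6],[14,7],[27,0]]
[[9,6],[14,7],[27,0]]
[[8,19],[11,6],[14,7],[27,0]]
[[8,19],[11,6],[14,7],[18,11],[27,0]]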